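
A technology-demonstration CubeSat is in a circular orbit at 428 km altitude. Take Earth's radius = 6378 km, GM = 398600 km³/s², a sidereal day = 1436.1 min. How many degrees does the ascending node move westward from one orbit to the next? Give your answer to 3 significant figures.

23.3°

Semi-major axis a = 6378 + 428 = 6806 km. Period T = 2π√(a³/μ) = 2π√(6806³/398600) = 5587.9 s = 93.13 min.
During one orbit Earth rotates (5587.9 / 86166) × 360° = 23.35°.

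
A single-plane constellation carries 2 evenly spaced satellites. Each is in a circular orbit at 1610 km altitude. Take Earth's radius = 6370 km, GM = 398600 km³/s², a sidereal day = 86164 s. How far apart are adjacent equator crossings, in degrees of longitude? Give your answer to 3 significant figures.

Semi-major axis a = 6370 + 1610 = 7980 km. Period T = 2π√(a³/μ) = 2π√(7980³/398600) = 7094.4 s = 118.24 min.
Single-satellite node shift = (7094.4/86164) × 360° = 29.64°.
With 2 satellites evenly phased, successive equator crossings are 29.64/2 = 14.820° apart.

14.8°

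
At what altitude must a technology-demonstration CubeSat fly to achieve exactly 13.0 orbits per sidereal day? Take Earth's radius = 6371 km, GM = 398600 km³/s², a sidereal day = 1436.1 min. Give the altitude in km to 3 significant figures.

1260 km

Required period T = 86166 / 13.0 = 6628.2 s.
From T = 2π√(a³/μ): a = (μ T²/4π²)^(1/3) = (398600 × 6628.2² / 4π²)^(1/3) = 7626 km.
Altitude h = a − R = 7626 − 6371 = 1255 km.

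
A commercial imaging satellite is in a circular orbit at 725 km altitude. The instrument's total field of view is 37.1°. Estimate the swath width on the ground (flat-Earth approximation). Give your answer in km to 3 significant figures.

Half-angle = 37.1°/2 = 18.55°.
Swath width ≈ 2h·tan(θ/2) = 2 × 725 × tan(18.55°) = 486.6 km.

487 km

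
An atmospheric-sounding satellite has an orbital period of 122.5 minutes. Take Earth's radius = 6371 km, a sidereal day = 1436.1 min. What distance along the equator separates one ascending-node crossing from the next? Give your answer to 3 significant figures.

T = 122.5 min = 7350.0 s.
During one orbit Earth rotates (7350.0 / 86166) × 360° = 30.71°.
At the equator that is 30.71° × (2π·6371/360) km/° = 30.71 × 111.2 = 3415 km.

3410 km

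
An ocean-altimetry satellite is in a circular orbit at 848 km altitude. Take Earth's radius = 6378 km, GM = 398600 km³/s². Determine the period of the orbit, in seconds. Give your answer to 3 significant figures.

Semi-major axis a = 6378 + 848 = 7226 km. Period T = 2π√(a³/μ) = 2π√(7226³/398600) = 6113.1 s = 101.88 min.

6110 seconds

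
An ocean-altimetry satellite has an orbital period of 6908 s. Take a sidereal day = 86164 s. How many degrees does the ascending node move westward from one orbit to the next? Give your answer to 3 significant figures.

During one orbit Earth rotates (6908.0 / 86164) × 360° = 28.86°.

28.9°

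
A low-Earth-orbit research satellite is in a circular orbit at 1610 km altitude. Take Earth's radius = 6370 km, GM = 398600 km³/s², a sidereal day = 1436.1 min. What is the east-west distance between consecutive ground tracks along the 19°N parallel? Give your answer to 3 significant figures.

3120 km

Semi-major axis a = 6370 + 1610 = 7980 km. Period T = 2π√(a³/μ) = 2π√(7980³/398600) = 7094.4 s = 118.24 min.
Node shift per orbit = (7094.4/86166) × 360° = 29.64°.
Equatorial spacing = 29.64 × 111.2 km/° = 3295 km.
At 19° latitude, spacing = 3295 × cos(19°) = 3116 km.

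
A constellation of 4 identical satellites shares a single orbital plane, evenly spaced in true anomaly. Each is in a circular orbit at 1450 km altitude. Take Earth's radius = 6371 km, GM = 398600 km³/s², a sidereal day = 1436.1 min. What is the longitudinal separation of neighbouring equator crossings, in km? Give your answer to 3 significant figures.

Semi-major axis a = 6371 + 1450 = 7821 km. Period T = 2π√(a³/μ) = 2π√(7821³/398600) = 6883.4 s = 114.72 min.
Single-satellite node shift = (6883.4/86166) × 360° = 28.76°.
With 4 satellites evenly phased, successive equator crossings are 28.76/4 = 7.190° apart.
That is 7.190 × 111.2 = 799 km at the equator.

799 km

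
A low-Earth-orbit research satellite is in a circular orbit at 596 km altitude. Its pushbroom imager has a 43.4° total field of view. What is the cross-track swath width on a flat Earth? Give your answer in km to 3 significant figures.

Half-angle = 43.4°/2 = 21.7°.
Swath width ≈ 2h·tan(θ/2) = 2 × 596 × tan(21.7°) = 474.4 km.

474 km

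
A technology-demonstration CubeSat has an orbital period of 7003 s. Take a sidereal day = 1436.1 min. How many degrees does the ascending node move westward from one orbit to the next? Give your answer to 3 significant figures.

29.3°

During one orbit Earth rotates (7003.0 / 86166) × 360° = 29.26°.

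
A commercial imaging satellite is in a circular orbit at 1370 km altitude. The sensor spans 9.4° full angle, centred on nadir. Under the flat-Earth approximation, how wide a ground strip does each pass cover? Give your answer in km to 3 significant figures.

225 km

Half-angle = 9.4°/2 = 4.7°.
Swath width ≈ 2h·tan(θ/2) = 2 × 1370 × tan(4.7°) = 225.3 km.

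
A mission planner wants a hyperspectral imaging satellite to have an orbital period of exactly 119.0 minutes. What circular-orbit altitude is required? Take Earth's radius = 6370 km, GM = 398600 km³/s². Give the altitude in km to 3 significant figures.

1640 km

T = 119.0 min = 7140.0 s.
From T = 2π√(a³/μ): a = (μ T²/4π²)^(1/3) = (398600 × 7140.0² / 4π²)^(1/3) = 8014 km.
Altitude h = a − R = 8014 − 6370 = 1644 km.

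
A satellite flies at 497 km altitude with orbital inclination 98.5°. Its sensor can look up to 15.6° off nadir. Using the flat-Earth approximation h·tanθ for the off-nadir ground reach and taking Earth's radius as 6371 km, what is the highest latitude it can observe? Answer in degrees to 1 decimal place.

82.7°

Retrograde orbit: the ground track reaches ±(180° − i) = ±(180 − 98.5) = ±81.5°.
Sensor half-swath on the ground ≈ 497·tan(15.6°) = 139 km = 1.25° of latitude.
Maximum observable latitude ≈ 81.5 + 1.25 = 82.7°.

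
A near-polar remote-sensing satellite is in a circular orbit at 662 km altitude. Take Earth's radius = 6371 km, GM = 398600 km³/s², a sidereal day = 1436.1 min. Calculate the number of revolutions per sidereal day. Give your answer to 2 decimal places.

14.68

Semi-major axis a = 6371 + 662 = 7033 km. Period T = 2π√(a³/μ) = 2π√(7033³/398600) = 5869.8 s = 97.83 min.
Orbits per sidereal day = 86166 / 5869.8 = 14.680.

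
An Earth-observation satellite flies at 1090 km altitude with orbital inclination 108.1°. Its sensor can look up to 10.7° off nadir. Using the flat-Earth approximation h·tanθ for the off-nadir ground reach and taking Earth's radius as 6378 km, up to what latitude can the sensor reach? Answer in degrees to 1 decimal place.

73.8°

Retrograde orbit: the ground track reaches ±(180° − i) = ±(180 − 108.1) = ±71.9°.
Sensor half-swath on the ground ≈ 1090·tan(10.7°) = 206 km = 1.85° of latitude.
Maximum observable latitude ≈ 71.9 + 1.85 = 73.8°.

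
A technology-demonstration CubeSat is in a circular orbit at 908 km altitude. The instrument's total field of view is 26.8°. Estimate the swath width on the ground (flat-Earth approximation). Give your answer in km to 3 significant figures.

433 km

Half-angle = 26.8°/2 = 13.4°.
Swath width ≈ 2h·tan(θ/2) = 2 × 908 × tan(13.4°) = 432.6 km.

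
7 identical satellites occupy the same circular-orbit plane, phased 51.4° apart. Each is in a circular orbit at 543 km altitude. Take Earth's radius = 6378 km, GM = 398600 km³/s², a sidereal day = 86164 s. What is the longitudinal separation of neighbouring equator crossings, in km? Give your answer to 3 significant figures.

Semi-major axis a = 6378 + 543 = 6921 km. Period T = 2π√(a³/μ) = 2π√(6921³/398600) = 5730.1 s = 95.50 min.
Single-satellite node shift = (5730.1/86164) × 360° = 23.94°.
With 7 satellites evenly phased, successive equator crossings are 23.94/7 = 3.420° apart.
That is 3.420 × 111.3 = 381 km at the equator.

381 km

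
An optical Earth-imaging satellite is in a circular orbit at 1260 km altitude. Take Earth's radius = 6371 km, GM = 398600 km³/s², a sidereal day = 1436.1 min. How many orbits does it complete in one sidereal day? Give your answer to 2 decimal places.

12.99

Semi-major axis a = 6371 + 1260 = 7631 km. Period T = 2π√(a³/μ) = 2π√(7631³/398600) = 6634.1 s = 110.57 min.
Orbits per sidereal day = 86166 / 6634.1 = 12.988.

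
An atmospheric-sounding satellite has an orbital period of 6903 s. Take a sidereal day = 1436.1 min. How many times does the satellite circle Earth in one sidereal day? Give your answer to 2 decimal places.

12.48

Orbits per sidereal day = 86166 / 6903.0 = 12.482.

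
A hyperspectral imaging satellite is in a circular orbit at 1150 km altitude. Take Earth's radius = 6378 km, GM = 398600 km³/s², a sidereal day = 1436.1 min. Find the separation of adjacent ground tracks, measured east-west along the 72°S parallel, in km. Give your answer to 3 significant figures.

Semi-major axis a = 6378 + 1150 = 7528 km. Period T = 2π√(a³/μ) = 2π√(7528³/398600) = 6500.3 s = 108.34 min.
Node shift per orbit = (6500.3/86166) × 360° = 27.16°.
Equatorial spacing = 27.16 × 111.3 km/° = 3023 km.
At 72° latitude, spacing = 3023 × cos(72°) = 934 km.

934 km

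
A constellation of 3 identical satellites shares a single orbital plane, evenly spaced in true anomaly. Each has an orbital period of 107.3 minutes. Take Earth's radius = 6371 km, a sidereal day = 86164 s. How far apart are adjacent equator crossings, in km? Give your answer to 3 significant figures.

T = 107.3 min = 6438.0 s.
Single-satellite node shift = (6438.0/86164) × 360° = 26.90°.
With 3 satellites evenly phased, successive equator crossings are 26.90/3 = 8.966° apart.
That is 8.966 × 111.2 = 997 km at the equator.

997 km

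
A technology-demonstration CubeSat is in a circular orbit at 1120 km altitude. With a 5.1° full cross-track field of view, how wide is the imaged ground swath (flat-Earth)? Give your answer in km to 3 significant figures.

Half-angle = 5.1°/2 = 2.55°.
Swath width ≈ 2h·tan(θ/2) = 2 × 1120 × tan(2.55°) = 99.8 km.

99.8 km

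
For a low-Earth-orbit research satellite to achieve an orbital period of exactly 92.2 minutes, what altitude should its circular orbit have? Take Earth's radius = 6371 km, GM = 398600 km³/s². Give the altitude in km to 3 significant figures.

T = 92.2 min = 5532.0 s.
From T = 2π√(a³/μ): a = (μ T²/4π²)^(1/3) = (398600 × 5532.0² / 4π²)^(1/3) = 6761 km.
Altitude h = a − R = 6761 − 6371 = 390 km.

390 km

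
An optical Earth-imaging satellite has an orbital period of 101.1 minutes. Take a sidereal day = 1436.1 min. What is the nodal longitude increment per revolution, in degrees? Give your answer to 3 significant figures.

T = 101.1 min = 6066.0 s.
During one orbit Earth rotates (6066.0 / 86166) × 360° = 25.34°.

25.3°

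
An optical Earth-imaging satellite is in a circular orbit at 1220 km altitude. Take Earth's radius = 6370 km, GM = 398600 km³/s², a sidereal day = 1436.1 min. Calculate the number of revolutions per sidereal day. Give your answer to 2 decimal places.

Semi-major axis a = 6370 + 1220 = 7590 km. Period T = 2π√(a³/μ) = 2π√(7590³/398600) = 6580.7 s = 109.68 min.
Orbits per sidereal day = 86166 / 6580.7 = 13.094.

13.09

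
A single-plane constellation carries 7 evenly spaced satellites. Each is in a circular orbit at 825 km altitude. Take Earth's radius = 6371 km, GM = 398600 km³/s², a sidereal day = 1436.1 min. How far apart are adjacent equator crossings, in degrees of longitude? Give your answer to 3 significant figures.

Semi-major axis a = 6371 + 825 = 7196 km. Period T = 2π√(a³/μ) = 2π√(7196³/398600) = 6075.0 s = 101.25 min.
Single-satellite node shift = (6075.0/86166) × 360° = 25.38°.
With 7 satellites evenly phased, successive equator crossings are 25.38/7 = 3.626° apart.

3.63°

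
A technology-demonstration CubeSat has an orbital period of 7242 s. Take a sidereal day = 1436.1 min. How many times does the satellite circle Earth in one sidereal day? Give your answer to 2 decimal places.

11.90

Orbits per sidereal day = 86166 / 7242.0 = 11.898.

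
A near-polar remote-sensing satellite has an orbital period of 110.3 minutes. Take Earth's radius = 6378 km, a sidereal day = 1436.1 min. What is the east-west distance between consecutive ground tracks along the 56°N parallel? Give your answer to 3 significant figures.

1720 km

T = 110.3 min = 6618.0 s.
Node shift per orbit = (6618.0/86166) × 360° = 27.65°.
Equatorial spacing = 27.65 × 111.3 km/° = 3078 km.
At 56° latitude, spacing = 3078 × cos(56°) = 1721 km.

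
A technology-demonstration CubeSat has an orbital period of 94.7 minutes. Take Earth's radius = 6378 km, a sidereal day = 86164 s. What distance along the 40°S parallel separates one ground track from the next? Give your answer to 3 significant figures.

T = 94.7 min = 5682.0 s.
Node shift per orbit = (5682.0/86164) × 360° = 23.74°.
Equatorial spacing = 23.74 × 111.3 km/° = 2643 km.
At 40° latitude, spacing = 2643 × cos(40°) = 2024 km.

2020 km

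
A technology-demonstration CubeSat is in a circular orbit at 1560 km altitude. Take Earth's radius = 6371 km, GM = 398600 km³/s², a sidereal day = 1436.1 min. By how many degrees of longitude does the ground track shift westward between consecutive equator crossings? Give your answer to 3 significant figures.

29.4°

Semi-major axis a = 6371 + 1560 = 7931 km. Period T = 2π√(a³/μ) = 2π√(7931³/398600) = 7029.2 s = 117.15 min.
During one orbit Earth rotates (7029.2 / 86166) × 360° = 29.37°.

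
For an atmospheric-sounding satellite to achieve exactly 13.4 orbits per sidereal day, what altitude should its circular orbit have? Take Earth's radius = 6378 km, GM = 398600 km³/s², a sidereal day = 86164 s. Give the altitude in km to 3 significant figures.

1100 km

Required period T = 86164 / 13.4 = 6430.1 s.
From T = 2π√(a³/μ): a = (μ T²/4π²)^(1/3) = (398600 × 6430.1² / 4π²)^(1/3) = 7474 km.
Altitude h = a − R = 7474 − 6378 = 1096 km.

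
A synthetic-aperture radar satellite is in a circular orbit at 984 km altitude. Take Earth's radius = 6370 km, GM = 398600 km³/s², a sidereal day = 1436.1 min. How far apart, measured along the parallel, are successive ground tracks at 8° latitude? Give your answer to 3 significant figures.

2890 km

Semi-major axis a = 6370 + 984 = 7354 km. Period T = 2π√(a³/μ) = 2π√(7354³/398600) = 6276.2 s = 104.60 min.
Node shift per orbit = (6276.2/86166) × 360° = 26.22°.
Equatorial spacing = 26.22 × 111.2 km/° = 2915 km.
At 8° latitude, spacing = 2915 × cos(8°) = 2887 km.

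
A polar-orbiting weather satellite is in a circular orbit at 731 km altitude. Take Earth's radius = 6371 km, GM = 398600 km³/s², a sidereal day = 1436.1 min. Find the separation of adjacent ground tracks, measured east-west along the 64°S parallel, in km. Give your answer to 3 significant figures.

1210 km

Semi-major axis a = 6371 + 731 = 7102 km. Period T = 2π√(a³/μ) = 2π√(7102³/398600) = 5956.4 s = 99.27 min.
Node shift per orbit = (5956.4/86166) × 360° = 24.89°.
Equatorial spacing = 24.89 × 111.2 km/° = 2767 km.
At 64° latitude, spacing = 2767 × cos(64°) = 1213 km.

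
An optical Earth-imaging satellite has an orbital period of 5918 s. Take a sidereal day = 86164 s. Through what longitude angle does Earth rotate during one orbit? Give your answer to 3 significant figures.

24.7°

During one orbit Earth rotates (5918.0 / 86164) × 360° = 24.73°.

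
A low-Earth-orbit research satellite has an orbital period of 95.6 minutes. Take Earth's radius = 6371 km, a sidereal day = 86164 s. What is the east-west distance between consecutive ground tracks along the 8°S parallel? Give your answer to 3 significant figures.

T = 95.6 min = 5736.0 s.
Node shift per orbit = (5736.0/86164) × 360° = 23.97°.
Equatorial spacing = 23.97 × 111.2 km/° = 2665 km.
At 8° latitude, spacing = 2665 × cos(8°) = 2639 km.

2640 km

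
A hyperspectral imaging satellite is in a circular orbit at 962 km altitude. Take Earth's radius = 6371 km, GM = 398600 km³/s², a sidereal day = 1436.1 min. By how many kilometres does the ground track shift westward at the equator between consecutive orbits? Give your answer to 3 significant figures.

2900 km

Semi-major axis a = 6371 + 962 = 7333 km. Period T = 2π√(a³/μ) = 2π√(7333³/398600) = 6249.3 s = 104.16 min.
During one orbit Earth rotates (6249.3 / 86166) × 360° = 26.11°.
At the equator that is 26.11° × (2π·6371/360) km/° = 26.11 × 111.2 = 2903 km.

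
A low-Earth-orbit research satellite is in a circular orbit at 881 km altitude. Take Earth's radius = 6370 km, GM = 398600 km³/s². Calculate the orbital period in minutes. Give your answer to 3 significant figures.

Semi-major axis a = 6370 + 881 = 7251 km. Period T = 2π√(a³/μ) = 2π√(7251³/398600) = 6144.8 s = 102.41 min.

102 min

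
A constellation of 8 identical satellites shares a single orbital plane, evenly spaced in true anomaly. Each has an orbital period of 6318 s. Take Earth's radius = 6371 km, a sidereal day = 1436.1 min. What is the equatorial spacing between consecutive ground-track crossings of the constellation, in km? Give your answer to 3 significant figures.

Single-satellite node shift = (6318.0/86166) × 360° = 26.40°.
With 8 satellites evenly phased, successive equator crossings are 26.40/8 = 3.300° apart.
That is 3.300 × 111.2 = 367 km at the equator.

367 km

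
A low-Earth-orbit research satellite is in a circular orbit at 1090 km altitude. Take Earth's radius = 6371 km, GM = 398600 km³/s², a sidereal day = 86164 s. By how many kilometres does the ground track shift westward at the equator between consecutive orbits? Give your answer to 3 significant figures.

Semi-major axis a = 6371 + 1090 = 7461 km. Period T = 2π√(a³/μ) = 2π√(7461³/398600) = 6413.7 s = 106.89 min.
During one orbit Earth rotates (6413.7 / 86164) × 360° = 26.80°.
At the equator that is 26.80° × (2π·6371/360) km/° = 26.80 × 111.2 = 2980 km.

2980 km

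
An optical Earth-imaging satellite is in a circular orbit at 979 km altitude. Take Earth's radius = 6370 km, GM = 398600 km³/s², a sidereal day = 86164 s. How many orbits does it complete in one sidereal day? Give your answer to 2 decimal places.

13.74

Semi-major axis a = 6370 + 979 = 7349 km. Period T = 2π√(a³/μ) = 2π√(7349³/398600) = 6269.8 s = 104.50 min.
Orbits per sidereal day = 86164 / 6269.8 = 13.743.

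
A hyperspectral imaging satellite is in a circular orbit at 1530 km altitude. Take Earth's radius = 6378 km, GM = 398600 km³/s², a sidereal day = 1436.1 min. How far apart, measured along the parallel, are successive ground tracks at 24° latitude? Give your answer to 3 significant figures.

2970 km

Semi-major axis a = 6378 + 1530 = 7908 km. Period T = 2π√(a³/μ) = 2π√(7908³/398600) = 6998.6 s = 116.64 min.
Node shift per orbit = (6998.6/86166) × 360° = 29.24°.
Equatorial spacing = 29.24 × 111.3 km/° = 3255 km.
At 24° latitude, spacing = 3255 × cos(24°) = 2974 km.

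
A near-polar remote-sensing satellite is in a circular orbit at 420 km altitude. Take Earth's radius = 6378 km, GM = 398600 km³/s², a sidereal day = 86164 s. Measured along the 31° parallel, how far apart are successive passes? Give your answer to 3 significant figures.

Semi-major axis a = 6378 + 420 = 6798 km. Period T = 2π√(a³/μ) = 2π√(6798³/398600) = 5578.1 s = 92.97 min.
Node shift per orbit = (5578.1/86164) × 360° = 23.31°.
Equatorial spacing = 23.31 × 111.3 km/° = 2594 km.
At 31° latitude, spacing = 2594 × cos(31°) = 2224 km.

2220 km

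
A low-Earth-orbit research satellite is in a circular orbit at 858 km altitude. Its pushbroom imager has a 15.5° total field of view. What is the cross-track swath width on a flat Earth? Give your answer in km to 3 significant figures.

Half-angle = 15.5°/2 = 7.75°.
Swath width ≈ 2h·tan(θ/2) = 2 × 858 × tan(7.75°) = 233.5 km.

234 km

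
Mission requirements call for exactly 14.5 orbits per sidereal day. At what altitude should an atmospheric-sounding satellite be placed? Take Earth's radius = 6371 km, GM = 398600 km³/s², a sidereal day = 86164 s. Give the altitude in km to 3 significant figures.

Required period T = 86164 / 14.5 = 5942.3 s.
From T = 2π√(a³/μ): a = (μ T²/4π²)^(1/3) = (398600 × 5942.3² / 4π²)^(1/3) = 7091 km.
Altitude h = a − R = 7091 − 6371 = 720 km.

720 km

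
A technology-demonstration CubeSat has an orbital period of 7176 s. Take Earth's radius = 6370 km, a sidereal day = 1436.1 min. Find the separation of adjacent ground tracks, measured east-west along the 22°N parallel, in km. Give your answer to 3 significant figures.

3090 km

Node shift per orbit = (7176.0/86166) × 360° = 29.98°.
Equatorial spacing = 29.98 × 111.2 km/° = 3333 km.
At 22° latitude, spacing = 3333 × cos(22°) = 3091 km.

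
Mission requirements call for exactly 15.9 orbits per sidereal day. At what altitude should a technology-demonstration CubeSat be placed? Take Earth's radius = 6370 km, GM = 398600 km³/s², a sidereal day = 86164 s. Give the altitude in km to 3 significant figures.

298 km

Required period T = 86164 / 15.9 = 5419.1 s.
From T = 2π√(a³/μ): a = (μ T²/4π²)^(1/3) = (398600 × 5419.1² / 4π²)^(1/3) = 6668 km.
Altitude h = a − R = 6668 − 6370 = 298 km.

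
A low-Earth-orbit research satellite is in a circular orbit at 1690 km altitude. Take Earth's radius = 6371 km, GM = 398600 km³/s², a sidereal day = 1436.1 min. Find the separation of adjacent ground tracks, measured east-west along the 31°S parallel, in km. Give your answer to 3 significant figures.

2870 km

Semi-major axis a = 6371 + 1690 = 8061 km. Period T = 2π√(a³/μ) = 2π√(8061³/398600) = 7202.7 s = 120.04 min.
Node shift per orbit = (7202.7/86166) × 360° = 30.09°.
Equatorial spacing = 30.09 × 111.2 km/° = 3346 km.
At 31° latitude, spacing = 3346 × cos(31°) = 2868 km.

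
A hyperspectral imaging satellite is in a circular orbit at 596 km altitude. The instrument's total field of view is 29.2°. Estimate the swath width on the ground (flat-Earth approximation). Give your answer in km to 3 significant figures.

Half-angle = 29.2°/2 = 14.6°.
Swath width ≈ 2h·tan(θ/2) = 2 × 596 × tan(14.6°) = 310.5 km.

310 km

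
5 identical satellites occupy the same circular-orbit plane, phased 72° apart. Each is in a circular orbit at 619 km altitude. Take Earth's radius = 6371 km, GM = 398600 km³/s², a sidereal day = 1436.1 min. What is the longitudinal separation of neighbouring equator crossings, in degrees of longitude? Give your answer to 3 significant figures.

4.86°

Semi-major axis a = 6371 + 619 = 6990 km. Period T = 2π√(a³/μ) = 2π√(6990³/398600) = 5816.0 s = 96.93 min.
Single-satellite node shift = (5816.0/86166) × 360° = 24.30°.
With 5 satellites evenly phased, successive equator crossings are 24.30/5 = 4.860° apart.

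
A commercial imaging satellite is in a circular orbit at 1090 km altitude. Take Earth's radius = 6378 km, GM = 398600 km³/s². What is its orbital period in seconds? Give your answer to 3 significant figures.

6420 seconds

Semi-major axis a = 6378 + 1090 = 7468 km. Period T = 2π√(a³/μ) = 2π√(7468³/398600) = 6422.7 s = 107.05 min.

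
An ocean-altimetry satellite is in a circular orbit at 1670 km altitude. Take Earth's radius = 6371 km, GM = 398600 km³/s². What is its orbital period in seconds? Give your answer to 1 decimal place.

7175.9 seconds

Semi-major axis a = 6371 + 1670 = 8041 km. Period T = 2π√(a³/μ) = 2π√(8041³/398600) = 7175.9 s = 119.60 min.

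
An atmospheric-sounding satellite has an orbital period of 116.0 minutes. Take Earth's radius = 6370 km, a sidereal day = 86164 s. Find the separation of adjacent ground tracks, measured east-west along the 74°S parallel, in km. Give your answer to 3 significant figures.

891 km

T = 116.0 min = 6960.0 s.
Node shift per orbit = (6960.0/86164) × 360° = 29.08°.
Equatorial spacing = 29.08 × 111.2 km/° = 3233 km.
At 74° latitude, spacing = 3233 × cos(74°) = 891 km.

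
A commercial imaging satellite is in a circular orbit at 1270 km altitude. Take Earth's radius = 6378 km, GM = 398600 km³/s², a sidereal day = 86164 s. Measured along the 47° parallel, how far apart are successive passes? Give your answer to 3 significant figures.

2110 km

Semi-major axis a = 6378 + 1270 = 7648 km. Period T = 2π√(a³/μ) = 2π√(7648³/398600) = 6656.3 s = 110.94 min.
Node shift per orbit = (6656.3/86164) × 360° = 27.81°.
Equatorial spacing = 27.81 × 111.3 km/° = 3096 km.
At 47° latitude, spacing = 3096 × cos(47°) = 2111 km.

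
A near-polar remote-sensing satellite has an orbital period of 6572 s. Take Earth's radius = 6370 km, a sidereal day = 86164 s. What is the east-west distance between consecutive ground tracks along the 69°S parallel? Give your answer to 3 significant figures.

1090 km

Node shift per orbit = (6572.0/86164) × 360° = 27.46°.
Equatorial spacing = 27.46 × 111.2 km/° = 3053 km.
At 69° latitude, spacing = 3053 × cos(69°) = 1094 km.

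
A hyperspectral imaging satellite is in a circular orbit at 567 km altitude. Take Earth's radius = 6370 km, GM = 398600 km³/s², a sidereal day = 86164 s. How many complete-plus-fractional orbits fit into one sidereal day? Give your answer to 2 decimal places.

Semi-major axis a = 6370 + 567 = 6937 km. Period T = 2π√(a³/μ) = 2π√(6937³/398600) = 5750.0 s = 95.83 min.
Orbits per sidereal day = 86164 / 5750.0 = 14.985.

14.99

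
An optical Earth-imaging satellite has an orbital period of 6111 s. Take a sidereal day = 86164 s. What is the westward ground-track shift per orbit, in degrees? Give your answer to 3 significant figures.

25.5°

During one orbit Earth rotates (6111.0 / 86164) × 360° = 25.53°.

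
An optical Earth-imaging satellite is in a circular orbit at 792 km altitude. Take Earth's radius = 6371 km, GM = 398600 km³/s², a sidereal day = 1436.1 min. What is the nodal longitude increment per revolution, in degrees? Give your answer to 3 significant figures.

Semi-major axis a = 6371 + 792 = 7163 km. Period T = 2π√(a³/μ) = 2π√(7163³/398600) = 6033.3 s = 100.55 min.
During one orbit Earth rotates (6033.3 / 86166) × 360° = 25.21°.

25.2°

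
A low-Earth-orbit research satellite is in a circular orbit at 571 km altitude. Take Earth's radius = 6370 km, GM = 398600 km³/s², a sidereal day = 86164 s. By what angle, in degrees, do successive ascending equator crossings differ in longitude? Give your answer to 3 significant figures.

24.0°

Semi-major axis a = 6370 + 571 = 6941 km. Period T = 2π√(a³/μ) = 2π√(6941³/398600) = 5755.0 s = 95.92 min.
During one orbit Earth rotates (5755.0 / 86164) × 360° = 24.04°.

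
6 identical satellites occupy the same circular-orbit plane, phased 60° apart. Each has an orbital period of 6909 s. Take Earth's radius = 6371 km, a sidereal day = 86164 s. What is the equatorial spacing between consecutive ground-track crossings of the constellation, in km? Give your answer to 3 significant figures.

535 km

Single-satellite node shift = (6909.0/86164) × 360° = 28.87°.
With 6 satellites evenly phased, successive equator crossings are 28.87/6 = 4.811° apart.
That is 4.811 × 111.2 = 535 km at the equator.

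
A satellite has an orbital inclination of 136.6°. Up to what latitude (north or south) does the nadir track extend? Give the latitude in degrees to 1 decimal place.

43.4°

Retrograde orbit: the ground track reaches ±(180° − i) = ±(180 − 136.6) = ±43.4°.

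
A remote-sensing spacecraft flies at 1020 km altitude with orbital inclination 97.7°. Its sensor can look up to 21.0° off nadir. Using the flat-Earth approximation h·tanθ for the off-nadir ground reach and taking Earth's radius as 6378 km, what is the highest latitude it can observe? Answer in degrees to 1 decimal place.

Retrograde orbit: the ground track reaches ±(180° − i) = ±(180 − 97.7) = ±82.3°.
Sensor half-swath on the ground ≈ 1020·tan(21.0°) = 392 km = 3.52° of latitude.
Maximum observable latitude ≈ 82.3 + 3.52 = 85.8°.

85.8°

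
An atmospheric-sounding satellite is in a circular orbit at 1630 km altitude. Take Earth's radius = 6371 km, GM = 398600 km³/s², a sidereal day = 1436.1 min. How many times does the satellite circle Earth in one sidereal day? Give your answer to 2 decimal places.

12.10

Semi-major axis a = 6371 + 1630 = 8001 km. Period T = 2π√(a³/μ) = 2π√(8001³/398600) = 7122.4 s = 118.71 min.
Orbits per sidereal day = 86166 / 7122.4 = 12.098.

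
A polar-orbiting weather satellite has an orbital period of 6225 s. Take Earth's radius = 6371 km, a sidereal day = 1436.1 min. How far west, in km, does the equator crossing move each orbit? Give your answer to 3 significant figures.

2890 km

During one orbit Earth rotates (6225.0 / 86166) × 360° = 26.01°.
At the equator that is 26.01° × (2π·6371/360) km/° = 26.01 × 111.2 = 2892 km.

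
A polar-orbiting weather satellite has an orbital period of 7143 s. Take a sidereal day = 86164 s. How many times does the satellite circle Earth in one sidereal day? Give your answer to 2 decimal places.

12.06

Orbits per sidereal day = 86164 / 7143.0 = 12.063.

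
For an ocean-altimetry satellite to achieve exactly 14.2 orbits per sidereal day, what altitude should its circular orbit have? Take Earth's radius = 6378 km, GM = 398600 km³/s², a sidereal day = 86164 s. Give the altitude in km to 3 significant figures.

Required period T = 86164 / 14.2 = 6067.9 s.
From T = 2π√(a³/μ): a = (μ T²/4π²)^(1/3) = (398600 × 6067.9² / 4π²)^(1/3) = 7190 km.
Altitude h = a − R = 7190 − 6378 = 812 km.

812 km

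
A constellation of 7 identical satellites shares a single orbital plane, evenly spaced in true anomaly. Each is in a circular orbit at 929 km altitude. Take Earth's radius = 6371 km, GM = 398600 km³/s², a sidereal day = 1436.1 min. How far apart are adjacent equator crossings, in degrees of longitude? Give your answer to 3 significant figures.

3.70°

Semi-major axis a = 6371 + 929 = 7300 km. Period T = 2π√(a³/μ) = 2π√(7300³/398600) = 6207.2 s = 103.45 min.
Single-satellite node shift = (6207.2/86166) × 360° = 25.93°.
With 7 satellites evenly phased, successive equator crossings are 25.93/7 = 3.705° apart.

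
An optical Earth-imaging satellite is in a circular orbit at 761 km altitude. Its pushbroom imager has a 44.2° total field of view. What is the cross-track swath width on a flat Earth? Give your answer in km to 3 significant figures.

Half-angle = 44.2°/2 = 22.1°.
Swath width ≈ 2h·tan(θ/2) = 2 × 761 × tan(22.1°) = 618.0 km.

618 km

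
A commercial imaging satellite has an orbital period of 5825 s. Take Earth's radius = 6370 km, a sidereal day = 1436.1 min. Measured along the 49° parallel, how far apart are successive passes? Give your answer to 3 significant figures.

Node shift per orbit = (5825.0/86166) × 360° = 24.34°.
Equatorial spacing = 24.34 × 111.2 km/° = 2706 km.
At 49° latitude, spacing = 2706 × cos(49°) = 1775 km.

1780 km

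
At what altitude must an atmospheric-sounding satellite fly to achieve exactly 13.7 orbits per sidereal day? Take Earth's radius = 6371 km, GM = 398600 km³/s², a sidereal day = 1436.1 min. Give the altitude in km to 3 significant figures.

Required period T = 86166 / 13.7 = 6289.5 s.
From T = 2π√(a³/μ): a = (μ T²/4π²)^(1/3) = (398600 × 6289.5² / 4π²)^(1/3) = 7364 km.
Altitude h = a − R = 7364 − 6371 = 993 km.

993 km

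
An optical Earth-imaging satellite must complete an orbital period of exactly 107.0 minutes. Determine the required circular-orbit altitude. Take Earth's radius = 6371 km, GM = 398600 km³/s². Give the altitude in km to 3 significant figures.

1090 km

T = 107.0 min = 6420.0 s.
From T = 2π√(a³/μ): a = (μ T²/4π²)^(1/3) = (398600 × 6420.0² / 4π²)^(1/3) = 7466 km.
Altitude h = a − R = 7466 − 6371 = 1095 km.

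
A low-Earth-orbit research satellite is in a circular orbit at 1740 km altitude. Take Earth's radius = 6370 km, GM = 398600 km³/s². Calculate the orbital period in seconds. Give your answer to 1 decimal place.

Semi-major axis a = 6370 + 1740 = 8110 km. Period T = 2π√(a³/μ) = 2π√(8110³/398600) = 7268.5 s = 121.14 min.

7268.5 seconds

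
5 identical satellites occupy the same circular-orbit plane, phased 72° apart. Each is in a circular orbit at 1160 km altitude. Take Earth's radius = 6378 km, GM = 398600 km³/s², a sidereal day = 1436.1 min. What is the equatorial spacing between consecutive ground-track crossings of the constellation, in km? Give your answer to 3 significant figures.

606 km

Semi-major axis a = 6378 + 1160 = 7538 km. Period T = 2π√(a³/μ) = 2π√(7538³/398600) = 6513.2 s = 108.55 min.
Single-satellite node shift = (6513.2/86166) × 360° = 27.21°.
With 5 satellites evenly phased, successive equator crossings are 27.21/5 = 5.442° apart.
That is 5.442 × 111.3 = 606 km at the equator.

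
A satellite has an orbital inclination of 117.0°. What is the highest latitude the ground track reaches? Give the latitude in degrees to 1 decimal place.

Retrograde orbit: the ground track reaches ±(180° − i) = ±(180 − 117.0) = ±63.0°.

63.0°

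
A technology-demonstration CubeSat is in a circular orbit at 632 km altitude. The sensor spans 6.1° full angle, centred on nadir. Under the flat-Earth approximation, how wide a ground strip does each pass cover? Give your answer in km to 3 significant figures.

67.3 km

Half-angle = 6.1°/2 = 3.05°.
Swath width ≈ 2h·tan(θ/2) = 2 × 632 × tan(3.05°) = 67.3 km.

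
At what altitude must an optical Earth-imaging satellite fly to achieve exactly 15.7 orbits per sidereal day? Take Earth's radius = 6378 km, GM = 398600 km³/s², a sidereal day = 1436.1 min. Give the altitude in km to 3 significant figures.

Required period T = 86166 / 15.7 = 5488.3 s.
From T = 2π√(a³/μ): a = (μ T²/4π²)^(1/3) = (398600 × 5488.3² / 4π²)^(1/3) = 6725 km.
Altitude h = a − R = 6725 − 6378 = 347 km.

347 km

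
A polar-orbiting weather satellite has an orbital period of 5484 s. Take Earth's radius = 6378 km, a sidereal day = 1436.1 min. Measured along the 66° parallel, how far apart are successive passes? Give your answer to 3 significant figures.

Node shift per orbit = (5484.0/86166) × 360° = 22.91°.
Equatorial spacing = 22.91 × 111.3 km/° = 2551 km.
At 66° latitude, spacing = 2551 × cos(66°) = 1037 km.

1040 km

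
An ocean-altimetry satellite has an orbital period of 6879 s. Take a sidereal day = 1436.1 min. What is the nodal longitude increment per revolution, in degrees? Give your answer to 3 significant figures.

28.7°

During one orbit Earth rotates (6879.0 / 86166) × 360° = 28.74°.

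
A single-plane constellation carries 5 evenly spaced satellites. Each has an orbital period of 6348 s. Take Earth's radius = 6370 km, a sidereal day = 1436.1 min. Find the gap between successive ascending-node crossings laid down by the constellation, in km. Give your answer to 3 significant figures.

590 km

Single-satellite node shift = (6348.0/86166) × 360° = 26.52°.
With 5 satellites evenly phased, successive equator crossings are 26.52/5 = 5.304° apart.
That is 5.304 × 111.2 = 590 km at the equator.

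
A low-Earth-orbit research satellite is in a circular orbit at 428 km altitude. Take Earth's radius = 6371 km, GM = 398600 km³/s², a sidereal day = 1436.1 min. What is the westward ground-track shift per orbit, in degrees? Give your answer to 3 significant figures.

23.3°

Semi-major axis a = 6371 + 428 = 6799 km. Period T = 2π√(a³/μ) = 2π√(6799³/398600) = 5579.3 s = 92.99 min.
During one orbit Earth rotates (5579.3 / 86166) × 360° = 23.31°.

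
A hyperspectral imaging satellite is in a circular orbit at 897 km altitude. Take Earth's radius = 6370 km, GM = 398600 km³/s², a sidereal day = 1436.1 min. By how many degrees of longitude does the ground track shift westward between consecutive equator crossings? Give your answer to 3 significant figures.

25.8°

Semi-major axis a = 6370 + 897 = 7267 km. Period T = 2π√(a³/μ) = 2π√(7267³/398600) = 6165.2 s = 102.75 min.
During one orbit Earth rotates (6165.2 / 86166) × 360° = 25.76°.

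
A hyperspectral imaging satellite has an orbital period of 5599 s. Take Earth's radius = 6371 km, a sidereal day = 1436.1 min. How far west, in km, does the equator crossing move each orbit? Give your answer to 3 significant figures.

2600 km

During one orbit Earth rotates (5599.0 / 86166) × 360° = 23.39°.
At the equator that is 23.39° × (2π·6371/360) km/° = 23.39 × 111.2 = 2601 km.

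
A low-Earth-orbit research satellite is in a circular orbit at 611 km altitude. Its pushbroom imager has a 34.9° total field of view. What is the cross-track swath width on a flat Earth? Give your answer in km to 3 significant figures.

384 km

Half-angle = 34.9°/2 = 17.45°.
Swath width ≈ 2h·tan(θ/2) = 2 × 611 × tan(17.45°) = 384.1 km.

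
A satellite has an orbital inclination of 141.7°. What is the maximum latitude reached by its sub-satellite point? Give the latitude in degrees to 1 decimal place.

38.3°

Retrograde orbit: the ground track reaches ±(180° − i) = ±(180 − 141.7) = ±38.3°.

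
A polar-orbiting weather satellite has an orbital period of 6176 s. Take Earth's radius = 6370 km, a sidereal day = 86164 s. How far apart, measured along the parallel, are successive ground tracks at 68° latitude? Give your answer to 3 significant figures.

Node shift per orbit = (6176.0/86164) × 360° = 25.80°.
Equatorial spacing = 25.80 × 111.2 km/° = 2869 km.
At 68° latitude, spacing = 2869 × cos(68°) = 1075 km.

1070 km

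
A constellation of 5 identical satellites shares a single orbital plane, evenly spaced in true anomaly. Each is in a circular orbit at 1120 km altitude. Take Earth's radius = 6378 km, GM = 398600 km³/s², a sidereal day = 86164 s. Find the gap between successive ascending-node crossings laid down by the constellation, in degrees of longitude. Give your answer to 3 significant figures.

Semi-major axis a = 6378 + 1120 = 7498 km. Period T = 2π√(a³/μ) = 2π√(7498³/398600) = 6461.4 s = 107.69 min.
Single-satellite node shift = (6461.4/86164) × 360° = 27.00°.
With 5 satellites evenly phased, successive equator crossings are 27.00/5 = 5.399° apart.

5.40°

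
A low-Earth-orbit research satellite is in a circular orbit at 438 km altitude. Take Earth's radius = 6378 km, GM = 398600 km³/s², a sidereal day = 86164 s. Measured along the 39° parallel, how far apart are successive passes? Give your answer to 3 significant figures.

Semi-major axis a = 6378 + 438 = 6816 km. Period T = 2π√(a³/μ) = 2π√(6816³/398600) = 5600.2 s = 93.34 min.
Node shift per orbit = (5600.2/86164) × 360° = 23.40°.
Equatorial spacing = 23.40 × 111.3 km/° = 2605 km.
At 39° latitude, spacing = 2605 × cos(39°) = 2024 km.

2020 km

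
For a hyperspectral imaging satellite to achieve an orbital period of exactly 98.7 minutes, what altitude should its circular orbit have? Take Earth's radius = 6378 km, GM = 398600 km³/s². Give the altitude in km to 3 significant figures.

T = 98.7 min = 5922.0 s.
From T = 2π√(a³/μ): a = (μ T²/4π²)^(1/3) = (398600 × 5922.0² / 4π²)^(1/3) = 7075 km.
Altitude h = a − R = 7075 − 6378 = 697 km.

697 km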